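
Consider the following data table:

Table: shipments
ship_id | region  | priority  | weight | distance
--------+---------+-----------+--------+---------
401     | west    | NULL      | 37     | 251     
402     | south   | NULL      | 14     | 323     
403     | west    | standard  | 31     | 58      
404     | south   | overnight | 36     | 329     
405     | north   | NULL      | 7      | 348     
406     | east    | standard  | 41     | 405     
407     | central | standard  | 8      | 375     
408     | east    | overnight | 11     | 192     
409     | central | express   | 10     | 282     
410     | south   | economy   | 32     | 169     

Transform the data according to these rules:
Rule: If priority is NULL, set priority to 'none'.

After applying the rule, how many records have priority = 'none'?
3

Step 1: Count records where priority IS NULL
Step 2: Found 3 records with NULL priority
Step 3: These records will have priority set to 'none'
Step 4: Records already having priority = 'none': 0
Step 5: Answer: 3 + 0 = 3 records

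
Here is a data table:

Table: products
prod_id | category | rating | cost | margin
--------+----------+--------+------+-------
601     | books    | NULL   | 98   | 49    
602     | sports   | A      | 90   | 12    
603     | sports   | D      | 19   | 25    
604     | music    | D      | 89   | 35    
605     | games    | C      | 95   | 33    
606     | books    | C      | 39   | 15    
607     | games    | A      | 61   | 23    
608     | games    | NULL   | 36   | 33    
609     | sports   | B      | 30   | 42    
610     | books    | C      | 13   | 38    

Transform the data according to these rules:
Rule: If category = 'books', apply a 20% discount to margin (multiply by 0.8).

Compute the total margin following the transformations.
284.6

Step 1: Records with category = 'books' have total margin = 102
Step 2: Apply multiplier: 102 × 0.8 = 81.6
Step 3: Other records total: 203
Step 4: Final sum = 81.6 + 203 = 284.6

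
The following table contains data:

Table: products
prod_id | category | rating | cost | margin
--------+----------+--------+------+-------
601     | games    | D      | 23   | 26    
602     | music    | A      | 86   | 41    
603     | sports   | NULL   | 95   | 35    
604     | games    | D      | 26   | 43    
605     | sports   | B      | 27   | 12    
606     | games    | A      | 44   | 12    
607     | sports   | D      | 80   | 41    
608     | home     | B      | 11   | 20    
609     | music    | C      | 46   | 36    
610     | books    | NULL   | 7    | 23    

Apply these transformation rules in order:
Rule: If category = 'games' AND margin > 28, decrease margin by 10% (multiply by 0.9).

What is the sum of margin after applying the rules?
284.7

Step 1: Find records where category = 'games' AND margin > 28
Step 2: 1 records match, summing to 43
Step 3: After multiplier: 43 × 0.9 = 38.7
Step 4: Unaffected records sum: 246
Step 5: Final sum = 38.7 + 246 = 284.7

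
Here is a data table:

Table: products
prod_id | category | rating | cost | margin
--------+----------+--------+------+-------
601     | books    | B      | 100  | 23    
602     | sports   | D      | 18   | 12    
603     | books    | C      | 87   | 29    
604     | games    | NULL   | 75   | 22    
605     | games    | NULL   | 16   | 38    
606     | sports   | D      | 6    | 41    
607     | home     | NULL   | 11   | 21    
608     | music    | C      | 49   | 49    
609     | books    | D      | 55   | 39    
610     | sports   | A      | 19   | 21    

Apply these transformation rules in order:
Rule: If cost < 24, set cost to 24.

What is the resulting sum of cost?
486

Step 1: 5 records have cost < 24
Step 2: These records originally summed to 70
Step 3: After setting to minimum: 5 × 24 = 120
Step 4: Unaffected records sum: 366
Step 5: Final sum = 120 + 366 = 486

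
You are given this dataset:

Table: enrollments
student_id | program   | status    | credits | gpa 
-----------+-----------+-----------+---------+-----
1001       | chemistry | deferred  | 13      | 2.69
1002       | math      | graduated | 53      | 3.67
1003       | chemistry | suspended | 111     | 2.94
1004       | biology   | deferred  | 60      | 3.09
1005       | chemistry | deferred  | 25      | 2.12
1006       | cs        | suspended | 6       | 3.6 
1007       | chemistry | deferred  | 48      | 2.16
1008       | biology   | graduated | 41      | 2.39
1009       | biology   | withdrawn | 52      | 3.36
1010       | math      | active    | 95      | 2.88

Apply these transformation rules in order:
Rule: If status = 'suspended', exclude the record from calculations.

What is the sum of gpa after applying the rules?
22.36

Step 1: Identify records where status = 'suspended'
Step 2: The excluded records sum to 6.54
Step 3: Original total gpa = 28.9
Step 4: Remaining total = 28.9 - 6.54 = 22.36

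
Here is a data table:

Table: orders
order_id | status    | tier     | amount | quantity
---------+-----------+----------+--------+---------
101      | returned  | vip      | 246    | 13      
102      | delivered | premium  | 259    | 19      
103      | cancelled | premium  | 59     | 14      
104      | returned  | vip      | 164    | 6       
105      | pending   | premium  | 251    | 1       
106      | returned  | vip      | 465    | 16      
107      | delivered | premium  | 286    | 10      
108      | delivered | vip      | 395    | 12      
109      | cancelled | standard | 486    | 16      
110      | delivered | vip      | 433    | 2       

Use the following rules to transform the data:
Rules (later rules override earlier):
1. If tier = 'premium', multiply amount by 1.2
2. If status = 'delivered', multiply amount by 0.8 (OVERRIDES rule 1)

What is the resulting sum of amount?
2831.4

Step 1: Rule 2 takes priority for records with status = 'delivered'
  - 4 records: 1373 × 0.8 = 1098.4
Step 2: Rule 1 applies to remaining records with tier = 'premium'
  - 2 records: 310 × 1.2 = 372.0
Step 3: Other records unchanged: 1361
Step 4: Final sum = 1098.4 + 372.0 + 1361 = 2831.4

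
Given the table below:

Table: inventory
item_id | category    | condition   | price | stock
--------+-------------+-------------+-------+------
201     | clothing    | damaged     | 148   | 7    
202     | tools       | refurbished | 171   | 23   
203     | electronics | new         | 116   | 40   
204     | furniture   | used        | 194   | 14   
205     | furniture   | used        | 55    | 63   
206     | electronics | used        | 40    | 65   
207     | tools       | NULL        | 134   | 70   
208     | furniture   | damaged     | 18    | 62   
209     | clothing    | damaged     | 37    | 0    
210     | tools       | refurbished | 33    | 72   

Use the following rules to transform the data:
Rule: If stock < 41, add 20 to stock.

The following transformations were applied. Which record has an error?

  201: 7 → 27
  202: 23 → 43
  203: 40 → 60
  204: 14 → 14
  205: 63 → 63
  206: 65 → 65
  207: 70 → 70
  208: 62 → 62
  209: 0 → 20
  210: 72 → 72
Record 204 has an error. The correct transformed value should be 34, not 14.

Step 1: Check each record against the rule
Step 2: Record 204 has stock = 14
Step 3: Since 14 < 41, the bonus should have been applied
Step 4: Correct value = 34, but claimed value = 14
Conclusion: Record 204 has the error.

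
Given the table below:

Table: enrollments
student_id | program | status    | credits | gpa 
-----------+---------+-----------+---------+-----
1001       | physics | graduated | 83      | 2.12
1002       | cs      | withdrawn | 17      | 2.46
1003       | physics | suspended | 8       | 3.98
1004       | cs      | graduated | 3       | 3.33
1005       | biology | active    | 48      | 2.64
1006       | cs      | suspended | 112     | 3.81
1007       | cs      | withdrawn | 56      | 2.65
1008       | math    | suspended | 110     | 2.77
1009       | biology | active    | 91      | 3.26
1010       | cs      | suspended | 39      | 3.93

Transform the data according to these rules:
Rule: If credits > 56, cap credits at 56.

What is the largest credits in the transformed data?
56

Step 1: Original maximum credits = 112
Step 2: Apply cap at 56
Step 3: 4 records had credits > 56 and were capped
Step 4: Maximum after transformation = 56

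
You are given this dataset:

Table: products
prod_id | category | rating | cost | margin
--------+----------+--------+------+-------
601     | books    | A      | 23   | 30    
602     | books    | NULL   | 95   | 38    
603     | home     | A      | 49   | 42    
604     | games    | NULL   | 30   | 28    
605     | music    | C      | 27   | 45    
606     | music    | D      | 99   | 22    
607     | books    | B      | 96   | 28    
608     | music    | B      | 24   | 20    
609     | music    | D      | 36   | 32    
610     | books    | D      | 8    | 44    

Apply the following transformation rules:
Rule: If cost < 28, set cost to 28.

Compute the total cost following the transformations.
517

Step 1: 4 records have cost < 28
Step 2: These records originally summed to 82
Step 3: After setting to minimum: 4 × 28 = 112
Step 4: Unaffected records sum: 405
Step 5: Final sum = 112 + 405 = 517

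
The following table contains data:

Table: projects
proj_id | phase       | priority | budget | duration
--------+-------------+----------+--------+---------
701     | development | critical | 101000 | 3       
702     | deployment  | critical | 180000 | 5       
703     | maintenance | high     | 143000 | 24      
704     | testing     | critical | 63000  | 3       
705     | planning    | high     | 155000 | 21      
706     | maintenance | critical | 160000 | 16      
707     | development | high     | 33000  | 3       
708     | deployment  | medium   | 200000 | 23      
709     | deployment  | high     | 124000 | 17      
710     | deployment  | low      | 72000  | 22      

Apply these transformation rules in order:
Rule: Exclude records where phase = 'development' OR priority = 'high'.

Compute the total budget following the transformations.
675000

Step 1: Find records where phase = 'development' OR priority = 'high'
Step 2: 5 records match, summing to 556000
Step 3: Original sum: 1231000
Step 4: Remaining sum = 1231000 - 556000 = 675000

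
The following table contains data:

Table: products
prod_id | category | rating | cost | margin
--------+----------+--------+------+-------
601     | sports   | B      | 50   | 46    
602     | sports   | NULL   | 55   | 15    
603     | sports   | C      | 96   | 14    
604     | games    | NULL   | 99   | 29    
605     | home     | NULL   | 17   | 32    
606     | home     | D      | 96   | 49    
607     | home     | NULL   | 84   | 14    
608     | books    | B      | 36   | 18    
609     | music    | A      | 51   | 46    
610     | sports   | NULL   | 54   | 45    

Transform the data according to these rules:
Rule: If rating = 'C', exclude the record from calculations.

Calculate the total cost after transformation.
542

Step 1: Identify records where rating = 'C'
Step 2: The excluded records sum to 96
Step 3: Original total cost = 638
Step 4: Remaining total = 638 - 96 = 542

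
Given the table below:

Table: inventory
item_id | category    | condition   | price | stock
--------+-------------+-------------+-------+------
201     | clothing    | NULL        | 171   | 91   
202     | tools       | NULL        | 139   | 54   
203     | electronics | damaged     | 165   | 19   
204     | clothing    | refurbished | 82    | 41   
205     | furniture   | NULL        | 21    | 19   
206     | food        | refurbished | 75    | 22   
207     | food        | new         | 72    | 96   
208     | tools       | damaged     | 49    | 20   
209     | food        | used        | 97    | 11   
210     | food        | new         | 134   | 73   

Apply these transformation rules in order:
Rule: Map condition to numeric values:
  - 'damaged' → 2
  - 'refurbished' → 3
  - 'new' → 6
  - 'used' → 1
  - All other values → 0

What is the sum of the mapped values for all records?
23

Step 1: Apply mapping to each record
Step 2: Count by status:
  'damaged': 2 records × 2 = 4
  'refurbished': 2 records × 3 = 6
  'new': 2 records × 6 = 12
  'used': 1 records × 1 = 1
Step 3: Sum all mapped values = 23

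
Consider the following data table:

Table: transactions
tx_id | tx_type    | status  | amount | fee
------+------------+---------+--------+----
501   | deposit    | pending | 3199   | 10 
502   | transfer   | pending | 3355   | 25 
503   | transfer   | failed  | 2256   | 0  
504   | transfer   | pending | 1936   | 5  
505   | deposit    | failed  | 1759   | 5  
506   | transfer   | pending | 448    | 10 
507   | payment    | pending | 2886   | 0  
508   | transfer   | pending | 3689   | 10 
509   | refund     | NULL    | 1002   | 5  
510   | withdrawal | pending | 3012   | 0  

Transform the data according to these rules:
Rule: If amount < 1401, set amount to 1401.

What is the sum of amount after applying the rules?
24894

Step 1: 2 records have amount < 1401
Step 2: These records originally summed to 1450
Step 3: After setting to minimum: 2 × 1401 = 2802
Step 4: Unaffected records sum: 22092
Step 5: Final sum = 2802 + 22092 = 24894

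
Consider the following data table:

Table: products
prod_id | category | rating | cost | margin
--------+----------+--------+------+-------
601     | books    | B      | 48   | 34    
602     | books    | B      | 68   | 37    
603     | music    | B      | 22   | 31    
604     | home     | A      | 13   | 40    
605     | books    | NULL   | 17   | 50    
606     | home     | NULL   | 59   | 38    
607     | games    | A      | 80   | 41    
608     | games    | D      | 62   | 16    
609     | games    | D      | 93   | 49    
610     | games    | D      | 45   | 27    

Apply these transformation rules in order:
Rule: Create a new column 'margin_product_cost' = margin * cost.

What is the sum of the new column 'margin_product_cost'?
18486

Step 1: For each record, compute margin * cost
Example calculations:
  34 * 48 = 1632
  37 * 68 = 2516
  31 * 22 = 682
  ...
Step 2: Sum all derived values
Step 3: Total = 18486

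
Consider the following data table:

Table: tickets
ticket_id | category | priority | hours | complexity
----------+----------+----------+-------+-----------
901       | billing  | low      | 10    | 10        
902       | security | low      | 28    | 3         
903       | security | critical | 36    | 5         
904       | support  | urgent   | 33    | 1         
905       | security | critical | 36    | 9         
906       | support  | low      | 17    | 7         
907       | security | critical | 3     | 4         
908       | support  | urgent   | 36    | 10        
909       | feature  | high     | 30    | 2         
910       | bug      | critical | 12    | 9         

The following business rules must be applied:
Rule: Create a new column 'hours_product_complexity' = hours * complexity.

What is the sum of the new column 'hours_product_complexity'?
1380

Step 1: For each record, compute hours * complexity
Example calculations:
  10 * 10 = 100
  28 * 3 = 84
  36 * 5 = 180
  ...
Step 2: Sum all derived values
Step 3: Total = 1380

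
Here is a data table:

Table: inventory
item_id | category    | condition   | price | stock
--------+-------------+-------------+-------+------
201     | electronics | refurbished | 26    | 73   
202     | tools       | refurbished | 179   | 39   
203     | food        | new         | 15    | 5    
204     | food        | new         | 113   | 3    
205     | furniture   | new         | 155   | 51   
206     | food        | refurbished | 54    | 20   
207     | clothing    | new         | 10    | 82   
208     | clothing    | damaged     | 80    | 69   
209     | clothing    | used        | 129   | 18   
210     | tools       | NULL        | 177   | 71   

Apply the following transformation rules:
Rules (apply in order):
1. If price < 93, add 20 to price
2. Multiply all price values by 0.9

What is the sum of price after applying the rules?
934.2

Step 1: Apply Rule 1 - Add 20 to records with price < 93
  - 5 records affected: 185 + (5 × 20) = 285
  - Unaffected records: 753
  - Sum after Rule 1: 1038
Step 2: Apply Rule 2 - Multiply all by 0.9
  - 1038 × 0.9 = 934.2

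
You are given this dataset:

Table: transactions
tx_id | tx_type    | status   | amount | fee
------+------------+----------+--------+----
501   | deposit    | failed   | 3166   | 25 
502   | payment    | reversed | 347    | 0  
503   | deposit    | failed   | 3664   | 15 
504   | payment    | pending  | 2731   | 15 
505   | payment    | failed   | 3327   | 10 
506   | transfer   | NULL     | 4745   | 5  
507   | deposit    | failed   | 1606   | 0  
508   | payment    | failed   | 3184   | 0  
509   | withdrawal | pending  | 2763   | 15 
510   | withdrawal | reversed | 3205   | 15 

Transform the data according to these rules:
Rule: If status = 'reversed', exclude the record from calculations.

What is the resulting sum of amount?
25186

Step 1: Identify records where status = 'reversed'
Step 2: The excluded records sum to 3552
Step 3: Original total amount = 28738
Step 4: Remaining total = 28738 - 3552 = 25186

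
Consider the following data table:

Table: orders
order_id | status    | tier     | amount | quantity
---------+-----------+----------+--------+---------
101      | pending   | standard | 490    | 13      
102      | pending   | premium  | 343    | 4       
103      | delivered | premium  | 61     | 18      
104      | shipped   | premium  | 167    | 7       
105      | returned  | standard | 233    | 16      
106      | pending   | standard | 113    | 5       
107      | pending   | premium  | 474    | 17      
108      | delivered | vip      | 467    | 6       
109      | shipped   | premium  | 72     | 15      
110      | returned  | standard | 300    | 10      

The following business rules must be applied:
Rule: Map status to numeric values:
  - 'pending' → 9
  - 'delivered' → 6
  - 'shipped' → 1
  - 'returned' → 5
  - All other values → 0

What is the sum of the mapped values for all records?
60

Step 1: Apply mapping to each record
Step 2: Count by status:
  'pending': 4 records × 9 = 36
  'delivered': 2 records × 6 = 12
  'shipped': 2 records × 1 = 2
  'returned': 2 records × 5 = 10
Step 3: Sum all mapped values = 60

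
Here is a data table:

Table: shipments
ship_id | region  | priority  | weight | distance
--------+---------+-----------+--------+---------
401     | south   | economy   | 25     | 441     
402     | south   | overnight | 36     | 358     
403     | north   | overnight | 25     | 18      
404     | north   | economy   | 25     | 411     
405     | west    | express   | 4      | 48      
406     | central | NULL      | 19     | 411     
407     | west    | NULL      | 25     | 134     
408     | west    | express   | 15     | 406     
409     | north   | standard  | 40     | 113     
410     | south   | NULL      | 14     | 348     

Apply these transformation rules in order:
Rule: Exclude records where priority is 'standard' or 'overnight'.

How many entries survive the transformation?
7

Step 1: Count records to exclude
  - 1 (standard) + 2 (overnight) = 3 records
Step 2: Total records: 10
Step 3: Remaining = 10 - 3 = 7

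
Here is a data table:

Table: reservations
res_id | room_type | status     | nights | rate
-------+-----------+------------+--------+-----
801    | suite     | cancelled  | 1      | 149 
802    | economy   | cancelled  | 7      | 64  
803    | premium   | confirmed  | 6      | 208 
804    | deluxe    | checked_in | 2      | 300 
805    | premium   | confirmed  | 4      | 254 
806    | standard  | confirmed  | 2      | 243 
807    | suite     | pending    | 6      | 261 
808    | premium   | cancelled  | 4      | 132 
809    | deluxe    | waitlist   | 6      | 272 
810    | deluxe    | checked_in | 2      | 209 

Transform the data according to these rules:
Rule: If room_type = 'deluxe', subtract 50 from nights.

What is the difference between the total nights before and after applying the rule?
150

Step 1: Original sum of nights = 40
Step 2: 3 records have room_type = 'deluxe'
Step 3: Each affected record changes by -50
Step 4: Total change = 3 × -50 = -150
Step 5: New sum = 40 + -150 = -110
Step 6: Difference = |-110 - 40| = 150
        (Sum decreased by 150)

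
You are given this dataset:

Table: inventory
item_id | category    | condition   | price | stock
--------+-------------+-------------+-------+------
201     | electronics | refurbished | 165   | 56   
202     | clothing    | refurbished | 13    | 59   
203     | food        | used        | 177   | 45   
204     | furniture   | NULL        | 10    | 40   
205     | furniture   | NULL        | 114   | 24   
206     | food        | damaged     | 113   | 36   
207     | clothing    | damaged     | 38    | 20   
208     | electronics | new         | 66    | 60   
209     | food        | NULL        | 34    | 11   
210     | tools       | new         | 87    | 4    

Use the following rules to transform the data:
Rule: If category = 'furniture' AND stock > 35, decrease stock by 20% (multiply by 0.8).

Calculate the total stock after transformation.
347.0

Step 1: Find records where category = 'furniture' AND stock > 35
Step 2: 1 records match, summing to 40
Step 3: After multiplier: 40 × 0.8 = 32.0
Step 4: Unaffected records sum: 315
Step 5: Final sum = 32.0 + 315 = 347.0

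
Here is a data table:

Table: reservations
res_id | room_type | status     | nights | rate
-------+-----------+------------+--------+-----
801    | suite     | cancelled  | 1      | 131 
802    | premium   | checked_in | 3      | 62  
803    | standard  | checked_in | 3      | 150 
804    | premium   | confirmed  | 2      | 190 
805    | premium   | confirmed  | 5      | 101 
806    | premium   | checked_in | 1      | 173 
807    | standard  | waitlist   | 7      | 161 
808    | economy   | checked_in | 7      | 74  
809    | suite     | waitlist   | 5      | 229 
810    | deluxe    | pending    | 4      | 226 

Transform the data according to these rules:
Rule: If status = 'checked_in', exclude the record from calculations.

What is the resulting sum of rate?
1038

Step 1: Identify records where status = 'checked_in'
Step 2: The excluded records sum to 459
Step 3: Original total rate = 1497
Step 4: Remaining total = 1497 - 459 = 1038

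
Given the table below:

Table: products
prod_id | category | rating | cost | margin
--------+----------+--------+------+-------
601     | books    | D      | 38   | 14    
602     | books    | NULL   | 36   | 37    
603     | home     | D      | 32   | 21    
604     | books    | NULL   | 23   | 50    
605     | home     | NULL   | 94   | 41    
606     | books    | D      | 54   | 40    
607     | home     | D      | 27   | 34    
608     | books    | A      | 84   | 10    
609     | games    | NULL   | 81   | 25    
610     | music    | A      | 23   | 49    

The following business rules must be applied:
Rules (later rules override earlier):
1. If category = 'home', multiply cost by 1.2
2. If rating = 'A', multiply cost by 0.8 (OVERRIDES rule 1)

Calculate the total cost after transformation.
501.2

Step 1: Rule 2 takes priority for records with rating = 'A'
  - 2 records: 107 × 0.8 = 85.6
Step 2: Rule 1 applies to remaining records with category = 'home'
  - 3 records: 153 × 1.2 = 183.6
Step 3: Other records unchanged: 232
Step 4: Final sum = 85.6 + 183.6 + 232 = 501.2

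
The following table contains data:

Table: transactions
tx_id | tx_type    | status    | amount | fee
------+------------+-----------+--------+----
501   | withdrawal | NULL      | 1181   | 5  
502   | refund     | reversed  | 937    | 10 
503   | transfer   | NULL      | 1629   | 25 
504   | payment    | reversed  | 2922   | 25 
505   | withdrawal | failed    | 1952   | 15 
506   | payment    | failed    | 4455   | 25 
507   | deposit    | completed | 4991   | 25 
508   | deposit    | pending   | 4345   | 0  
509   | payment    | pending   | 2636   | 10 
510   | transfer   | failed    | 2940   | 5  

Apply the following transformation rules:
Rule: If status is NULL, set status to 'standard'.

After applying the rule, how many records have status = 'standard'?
2

Step 1: Count records where status IS NULL
Step 2: Found 2 records with NULL status
Step 3: These records will have status set to 'standard'
Step 4: Records already having status = 'standard': 0
Step 5: Answer: 2 + 0 = 2 records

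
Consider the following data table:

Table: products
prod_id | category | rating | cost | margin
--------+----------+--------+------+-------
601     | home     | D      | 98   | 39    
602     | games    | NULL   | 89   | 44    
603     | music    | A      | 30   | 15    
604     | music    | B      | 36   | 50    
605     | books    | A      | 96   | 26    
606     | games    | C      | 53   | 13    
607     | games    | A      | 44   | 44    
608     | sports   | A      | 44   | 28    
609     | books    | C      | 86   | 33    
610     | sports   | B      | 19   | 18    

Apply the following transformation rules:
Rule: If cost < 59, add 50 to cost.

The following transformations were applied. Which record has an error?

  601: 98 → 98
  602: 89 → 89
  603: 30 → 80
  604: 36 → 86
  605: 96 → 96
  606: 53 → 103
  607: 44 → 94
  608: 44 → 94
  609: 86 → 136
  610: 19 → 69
Record 609 has an error. The correct transformed value should be 86, not 136.

Step 1: Check each record against the rule
Step 2: Record 609 has cost = 86
Step 3: Since 86 >= 59, the bonus should not have been applied
Step 4: Correct value = 86, but claimed value = 136
Conclusion: Record 609 has the error.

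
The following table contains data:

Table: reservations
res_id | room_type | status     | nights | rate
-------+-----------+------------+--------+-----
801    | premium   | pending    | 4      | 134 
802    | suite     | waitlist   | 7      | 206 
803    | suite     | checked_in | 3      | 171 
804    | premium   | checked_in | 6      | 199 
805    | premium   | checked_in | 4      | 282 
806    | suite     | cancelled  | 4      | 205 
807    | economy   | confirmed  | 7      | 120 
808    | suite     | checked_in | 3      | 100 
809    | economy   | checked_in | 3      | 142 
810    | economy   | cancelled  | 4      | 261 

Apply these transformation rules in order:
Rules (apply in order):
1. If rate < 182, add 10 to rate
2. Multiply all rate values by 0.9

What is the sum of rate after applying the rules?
1683.0

Step 1: Apply Rule 1 - Add 10 to records with rate < 182
  - 5 records affected: 667 + (5 × 10) = 717
  - Unaffected records: 1153
  - Sum after Rule 1: 1870
Step 2: Apply Rule 2 - Multiply all by 0.9
  - 1870 × 0.9 = 1683.0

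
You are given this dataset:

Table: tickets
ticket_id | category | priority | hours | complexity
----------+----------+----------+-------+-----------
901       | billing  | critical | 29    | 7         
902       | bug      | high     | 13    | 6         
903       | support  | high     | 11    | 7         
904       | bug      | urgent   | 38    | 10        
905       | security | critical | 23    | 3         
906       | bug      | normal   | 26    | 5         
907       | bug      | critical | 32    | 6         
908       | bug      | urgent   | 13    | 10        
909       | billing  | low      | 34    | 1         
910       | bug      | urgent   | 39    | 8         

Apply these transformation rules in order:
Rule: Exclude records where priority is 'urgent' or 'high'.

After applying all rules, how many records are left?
5

Step 1: Count records to exclude
  - 3 (urgent) + 2 (high) = 5 records
Step 2: Total records: 10
Step 3: Remaining = 10 - 5 = 5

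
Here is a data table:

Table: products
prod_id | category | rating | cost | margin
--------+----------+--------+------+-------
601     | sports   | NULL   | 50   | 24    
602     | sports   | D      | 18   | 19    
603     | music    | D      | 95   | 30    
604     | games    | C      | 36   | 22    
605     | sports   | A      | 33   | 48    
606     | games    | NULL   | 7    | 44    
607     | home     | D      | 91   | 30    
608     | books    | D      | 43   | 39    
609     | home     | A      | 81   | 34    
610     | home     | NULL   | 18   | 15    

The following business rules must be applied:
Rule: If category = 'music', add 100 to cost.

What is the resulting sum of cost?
572

Step 1: Count records where category = 'music': 1
Step 2: Total bonus added: 1 × 100 = 100
Step 3: Original sum of cost: 472
Step 4: Final sum = 472 + 100 = 572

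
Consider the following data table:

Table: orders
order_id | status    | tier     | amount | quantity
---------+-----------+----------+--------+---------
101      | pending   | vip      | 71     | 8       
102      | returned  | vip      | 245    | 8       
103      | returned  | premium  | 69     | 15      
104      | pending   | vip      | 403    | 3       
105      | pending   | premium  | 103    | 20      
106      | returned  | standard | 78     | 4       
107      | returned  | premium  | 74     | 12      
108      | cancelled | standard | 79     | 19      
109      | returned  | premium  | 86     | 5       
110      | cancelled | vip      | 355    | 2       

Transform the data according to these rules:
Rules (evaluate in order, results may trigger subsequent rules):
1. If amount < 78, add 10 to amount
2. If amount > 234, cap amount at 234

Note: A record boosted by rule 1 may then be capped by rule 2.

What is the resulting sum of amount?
1292

Step 1: Apply rule 1 to records with amount < 78
  - 3 records get bonus of 10
  - Of these, 0 records then exceed 234 and get capped
Step 2: Apply rule 2 to records with amount > 234
  - 3 records (original) are capped
Step 3: Calculate final sum = 1292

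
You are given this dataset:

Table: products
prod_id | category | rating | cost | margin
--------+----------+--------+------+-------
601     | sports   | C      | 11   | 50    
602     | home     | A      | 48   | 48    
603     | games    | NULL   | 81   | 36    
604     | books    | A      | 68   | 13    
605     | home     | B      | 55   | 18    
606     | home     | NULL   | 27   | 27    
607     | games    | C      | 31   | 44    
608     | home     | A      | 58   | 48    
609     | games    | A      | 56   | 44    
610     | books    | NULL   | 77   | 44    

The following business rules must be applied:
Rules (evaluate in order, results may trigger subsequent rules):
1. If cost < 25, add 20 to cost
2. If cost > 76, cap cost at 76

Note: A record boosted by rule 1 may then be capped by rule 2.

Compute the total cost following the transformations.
526

Step 1: Apply rule 1 to records with cost < 25
  - 1 records get bonus of 20
  - Of these, 0 records then exceed 76 and get capped
Step 2: Apply rule 2 to records with cost > 76
  - 2 records (original) are capped
Step 3: Calculate final sum = 526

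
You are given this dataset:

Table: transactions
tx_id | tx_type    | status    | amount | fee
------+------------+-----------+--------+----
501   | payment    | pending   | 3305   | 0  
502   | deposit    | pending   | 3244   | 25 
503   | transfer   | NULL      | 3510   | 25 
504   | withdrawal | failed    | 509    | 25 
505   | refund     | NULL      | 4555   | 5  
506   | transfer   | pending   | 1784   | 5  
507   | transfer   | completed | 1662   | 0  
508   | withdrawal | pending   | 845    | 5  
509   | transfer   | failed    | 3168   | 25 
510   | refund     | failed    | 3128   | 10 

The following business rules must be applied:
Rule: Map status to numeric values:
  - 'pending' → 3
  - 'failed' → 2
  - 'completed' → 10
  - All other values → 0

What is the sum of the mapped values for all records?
28

Step 1: Apply mapping to each record
Step 2: Count by status:
  'pending': 4 records × 3 = 12
  'failed': 3 records × 2 = 6
  'completed': 1 records × 10 = 10
Step 3: Sum all mapped values = 28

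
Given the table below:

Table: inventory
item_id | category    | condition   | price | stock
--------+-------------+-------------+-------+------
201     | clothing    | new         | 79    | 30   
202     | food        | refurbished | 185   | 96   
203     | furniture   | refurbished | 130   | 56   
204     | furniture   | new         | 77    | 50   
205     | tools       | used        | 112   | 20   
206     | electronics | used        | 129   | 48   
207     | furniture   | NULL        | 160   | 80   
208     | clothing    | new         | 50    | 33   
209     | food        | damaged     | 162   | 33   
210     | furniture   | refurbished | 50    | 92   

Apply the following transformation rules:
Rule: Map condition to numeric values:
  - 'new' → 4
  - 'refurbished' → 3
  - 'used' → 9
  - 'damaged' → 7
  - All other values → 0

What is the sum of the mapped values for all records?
46

Step 1: Apply mapping to each record
Step 2: Count by status:
  'new': 3 records × 4 = 12
  'refurbished': 3 records × 3 = 9
  'used': 2 records × 9 = 18
  'damaged': 1 records × 7 = 7
Step 3: Sum all mapped values = 46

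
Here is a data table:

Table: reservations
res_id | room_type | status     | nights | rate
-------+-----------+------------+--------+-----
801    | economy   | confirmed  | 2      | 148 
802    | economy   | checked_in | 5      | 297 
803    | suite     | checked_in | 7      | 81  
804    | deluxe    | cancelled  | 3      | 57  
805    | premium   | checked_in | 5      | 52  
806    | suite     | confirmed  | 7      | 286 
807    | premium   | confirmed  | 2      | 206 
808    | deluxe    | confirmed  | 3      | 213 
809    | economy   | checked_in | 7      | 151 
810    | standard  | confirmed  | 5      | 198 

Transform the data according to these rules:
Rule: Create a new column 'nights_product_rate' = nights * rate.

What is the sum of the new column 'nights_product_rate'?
7879

Step 1: For each record, compute nights * rate
Example calculations:
  2 * 148 = 296
  5 * 297 = 1485
  7 * 81 = 567
  ...
Step 2: Sum all derived values
Step 3: Total = 7879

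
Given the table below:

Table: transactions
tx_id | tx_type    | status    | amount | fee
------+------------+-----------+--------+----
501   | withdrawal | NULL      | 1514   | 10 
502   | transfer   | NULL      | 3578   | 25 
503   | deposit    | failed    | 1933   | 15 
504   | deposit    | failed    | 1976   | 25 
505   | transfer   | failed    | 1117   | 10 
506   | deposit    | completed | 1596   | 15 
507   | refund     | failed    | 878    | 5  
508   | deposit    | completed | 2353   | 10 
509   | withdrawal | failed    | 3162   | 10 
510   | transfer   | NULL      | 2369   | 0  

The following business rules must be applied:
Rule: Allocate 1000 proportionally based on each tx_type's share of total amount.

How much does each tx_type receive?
deposit: 383.77, refund: 42.88, transfer: 344.99, withdrawal: 228.36

Step 1: Calculate total amount = 20476
Step 2: Calculate each tx_type's proportion:
  deposit: 7858/20476 = 38.38% → 383.77
  refund: 878/20476 = 4.29% → 42.88
  transfer: 7064/20476 = 34.50% → 344.99
  withdrawal: 4676/20476 = 22.84% → 228.36
Step 3: Verify: sum of allocations ≈ 1000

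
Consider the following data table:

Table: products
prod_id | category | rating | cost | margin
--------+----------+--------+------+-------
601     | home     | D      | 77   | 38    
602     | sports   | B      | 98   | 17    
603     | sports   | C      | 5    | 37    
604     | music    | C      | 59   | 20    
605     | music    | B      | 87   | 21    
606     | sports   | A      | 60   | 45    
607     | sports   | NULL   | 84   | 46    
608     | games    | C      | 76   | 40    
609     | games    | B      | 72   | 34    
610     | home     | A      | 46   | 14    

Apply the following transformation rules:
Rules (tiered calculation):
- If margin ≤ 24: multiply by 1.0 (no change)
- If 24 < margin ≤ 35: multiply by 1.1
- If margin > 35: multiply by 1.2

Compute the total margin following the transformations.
356.6

Step 1: Tier 1 (margin ≤ 24): 4 records, sum = 72 × 1.0 = 72.0
Step 2: Tier 2 (24 < margin ≤ 35): 1 records, sum = 34 × 1.1 = 37.4
Step 3: Tier 3 (margin > 35): 5 records, sum = 206 × 1.2 = 247.2
Step 4: Final sum = 72.0 + 37.4 + 247.2 = 356.6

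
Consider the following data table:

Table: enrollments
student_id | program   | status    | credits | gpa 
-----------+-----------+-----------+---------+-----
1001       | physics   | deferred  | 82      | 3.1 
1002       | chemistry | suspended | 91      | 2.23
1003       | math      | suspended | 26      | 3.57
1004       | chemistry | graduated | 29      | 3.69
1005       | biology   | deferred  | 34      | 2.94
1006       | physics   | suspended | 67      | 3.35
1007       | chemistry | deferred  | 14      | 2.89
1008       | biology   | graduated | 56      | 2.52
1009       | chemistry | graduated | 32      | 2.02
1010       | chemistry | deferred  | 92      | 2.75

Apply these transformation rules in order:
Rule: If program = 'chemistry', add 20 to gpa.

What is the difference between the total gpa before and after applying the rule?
100.0

Step 1: Original sum of gpa = 29.06
Step 2: 5 records have program = 'chemistry'
Step 3: Each affected record changes by 20
Step 4: Total change = 5 × 20 = 100
Step 5: New sum = 29.06 + 100 = 129.06
Step 6: Difference = |129.06 - 29.06| = 100.0
        (Sum increased by 100.0)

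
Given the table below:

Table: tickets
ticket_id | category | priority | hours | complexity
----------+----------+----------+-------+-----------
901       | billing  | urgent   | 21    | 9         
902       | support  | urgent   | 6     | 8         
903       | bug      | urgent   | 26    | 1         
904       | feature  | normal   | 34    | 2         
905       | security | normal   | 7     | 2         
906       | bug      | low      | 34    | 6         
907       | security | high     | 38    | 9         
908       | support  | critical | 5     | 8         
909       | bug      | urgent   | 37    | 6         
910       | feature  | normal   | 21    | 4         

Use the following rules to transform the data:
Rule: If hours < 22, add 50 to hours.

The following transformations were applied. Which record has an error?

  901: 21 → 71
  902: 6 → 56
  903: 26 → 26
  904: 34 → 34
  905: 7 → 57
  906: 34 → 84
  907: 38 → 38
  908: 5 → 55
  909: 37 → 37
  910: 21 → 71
Record 906 has an error. The correct transformed value should be 34, not 84.

Step 1: Check each record against the rule
Step 2: Record 906 has hours = 34
Step 3: Since 34 >= 22, the bonus should not have been applied
Step 4: Correct value = 34, but claimed value = 84
Conclusion: Record 906 has the error.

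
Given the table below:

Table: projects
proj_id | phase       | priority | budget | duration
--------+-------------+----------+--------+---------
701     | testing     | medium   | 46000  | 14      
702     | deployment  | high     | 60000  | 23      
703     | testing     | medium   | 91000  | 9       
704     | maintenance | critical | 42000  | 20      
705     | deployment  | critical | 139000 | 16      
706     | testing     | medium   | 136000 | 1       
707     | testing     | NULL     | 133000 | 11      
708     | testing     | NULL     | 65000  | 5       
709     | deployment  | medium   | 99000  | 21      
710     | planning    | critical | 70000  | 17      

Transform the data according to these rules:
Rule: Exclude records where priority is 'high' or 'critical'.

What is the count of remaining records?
6

Step 1: Count records to exclude
  - 1 (high) + 3 (critical) = 4 records
Step 2: Total records: 10
Step 3: Remaining = 10 - 4 = 6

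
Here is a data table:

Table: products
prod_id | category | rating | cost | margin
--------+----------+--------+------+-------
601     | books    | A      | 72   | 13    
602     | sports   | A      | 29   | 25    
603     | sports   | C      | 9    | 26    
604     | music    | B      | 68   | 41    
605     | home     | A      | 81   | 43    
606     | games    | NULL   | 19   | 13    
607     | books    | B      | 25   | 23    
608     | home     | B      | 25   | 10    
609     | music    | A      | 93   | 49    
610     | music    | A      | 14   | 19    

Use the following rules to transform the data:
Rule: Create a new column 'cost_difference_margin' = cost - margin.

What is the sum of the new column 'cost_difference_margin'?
173

Step 1: For each record, compute cost - margin
Example calculations:
  72 - 13 = 59
  29 - 25 = 4
  9 - 26 = -17
  ...
Step 2: Sum all derived values
Step 3: Total = 173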